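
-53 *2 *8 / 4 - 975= -1187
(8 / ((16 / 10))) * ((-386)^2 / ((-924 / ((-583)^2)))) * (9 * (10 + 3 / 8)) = -1432941279495 / 56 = -25588237133.84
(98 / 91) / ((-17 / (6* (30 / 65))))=-504 / 2873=-0.18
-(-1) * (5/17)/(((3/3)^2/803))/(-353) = -4015/6001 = -0.67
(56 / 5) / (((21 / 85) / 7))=317.33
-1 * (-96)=96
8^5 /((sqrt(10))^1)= 16384 * sqrt(10) /5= 10362.15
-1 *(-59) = 59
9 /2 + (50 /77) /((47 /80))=40571 /7238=5.61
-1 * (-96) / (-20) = -24 / 5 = -4.80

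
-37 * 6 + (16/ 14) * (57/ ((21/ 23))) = -7382/ 49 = -150.65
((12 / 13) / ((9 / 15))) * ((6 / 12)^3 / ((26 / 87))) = 435 / 676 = 0.64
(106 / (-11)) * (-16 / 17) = 1696 / 187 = 9.07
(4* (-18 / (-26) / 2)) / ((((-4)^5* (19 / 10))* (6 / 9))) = -135 / 126464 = -0.00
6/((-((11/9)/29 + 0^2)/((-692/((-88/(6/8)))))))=-406377/484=-839.62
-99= -99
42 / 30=7 / 5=1.40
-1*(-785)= 785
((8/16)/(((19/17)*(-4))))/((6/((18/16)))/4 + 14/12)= -17/380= -0.04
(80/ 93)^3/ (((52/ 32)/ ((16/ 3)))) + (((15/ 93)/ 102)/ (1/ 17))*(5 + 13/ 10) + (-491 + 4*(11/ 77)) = -428788020485/ 878357844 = -488.17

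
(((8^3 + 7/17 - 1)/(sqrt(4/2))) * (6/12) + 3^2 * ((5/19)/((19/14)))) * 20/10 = 1260/361 + 4347 * sqrt(2)/17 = 365.11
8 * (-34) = -272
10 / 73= 0.14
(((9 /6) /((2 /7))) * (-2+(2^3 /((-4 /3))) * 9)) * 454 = -133476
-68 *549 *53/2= -989298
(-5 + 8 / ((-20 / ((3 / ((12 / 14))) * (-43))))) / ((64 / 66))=56.92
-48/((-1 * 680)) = 6/85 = 0.07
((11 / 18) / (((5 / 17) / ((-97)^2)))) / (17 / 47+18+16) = 568.94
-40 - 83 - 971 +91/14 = -2175/2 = -1087.50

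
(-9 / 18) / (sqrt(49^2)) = -1 / 98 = -0.01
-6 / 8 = -3 / 4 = -0.75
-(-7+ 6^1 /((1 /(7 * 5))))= -203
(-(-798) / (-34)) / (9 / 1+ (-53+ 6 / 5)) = 1995 / 3638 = 0.55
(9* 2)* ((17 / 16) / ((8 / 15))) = 2295 / 64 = 35.86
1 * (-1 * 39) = -39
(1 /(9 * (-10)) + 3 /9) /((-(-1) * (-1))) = -29 /90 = -0.32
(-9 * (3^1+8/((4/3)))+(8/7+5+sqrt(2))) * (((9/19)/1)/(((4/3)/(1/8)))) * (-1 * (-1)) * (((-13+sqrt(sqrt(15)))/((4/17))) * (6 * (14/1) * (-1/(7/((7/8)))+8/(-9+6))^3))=15338913 * (-524+7 * sqrt(2)) * (13-15^(1/4))/311296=-279462.63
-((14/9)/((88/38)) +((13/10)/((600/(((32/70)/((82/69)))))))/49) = -584508238/870148125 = -0.67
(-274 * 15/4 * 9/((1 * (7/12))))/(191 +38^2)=-7398/763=-9.70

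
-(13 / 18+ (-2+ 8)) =-121 / 18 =-6.72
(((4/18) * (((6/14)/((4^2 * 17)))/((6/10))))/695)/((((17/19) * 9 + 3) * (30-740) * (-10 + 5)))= 19/887854716000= 0.00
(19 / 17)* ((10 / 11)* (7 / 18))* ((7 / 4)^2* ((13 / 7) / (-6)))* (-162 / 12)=60515 / 11968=5.06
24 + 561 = 585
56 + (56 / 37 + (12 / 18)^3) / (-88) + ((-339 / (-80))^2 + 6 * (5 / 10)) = 76.94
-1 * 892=-892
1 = 1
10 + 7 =17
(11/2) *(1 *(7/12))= 77/24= 3.21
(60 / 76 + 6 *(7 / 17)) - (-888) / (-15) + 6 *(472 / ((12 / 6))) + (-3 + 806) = 3493342 / 1615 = 2163.06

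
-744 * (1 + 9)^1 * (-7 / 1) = 52080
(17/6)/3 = 17/18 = 0.94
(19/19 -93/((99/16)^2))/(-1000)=4669/3267000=0.00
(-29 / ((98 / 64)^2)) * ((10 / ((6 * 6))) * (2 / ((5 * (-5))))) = 29696 / 108045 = 0.27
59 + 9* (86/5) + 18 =1159/5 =231.80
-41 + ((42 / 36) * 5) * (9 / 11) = -797 / 22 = -36.23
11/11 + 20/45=13/9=1.44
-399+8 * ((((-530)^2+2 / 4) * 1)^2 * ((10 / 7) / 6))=1052067875877 / 7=150295410839.57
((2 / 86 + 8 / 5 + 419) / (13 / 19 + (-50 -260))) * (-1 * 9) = 12.24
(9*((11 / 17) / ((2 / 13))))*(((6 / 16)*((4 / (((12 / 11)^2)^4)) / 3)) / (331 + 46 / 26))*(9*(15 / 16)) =1992465798895 / 8328352628736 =0.24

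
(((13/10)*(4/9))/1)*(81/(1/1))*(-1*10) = -468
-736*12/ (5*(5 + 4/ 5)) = -304.55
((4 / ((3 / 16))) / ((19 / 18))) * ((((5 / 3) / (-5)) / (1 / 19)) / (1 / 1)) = -128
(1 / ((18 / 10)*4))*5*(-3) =-25 / 12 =-2.08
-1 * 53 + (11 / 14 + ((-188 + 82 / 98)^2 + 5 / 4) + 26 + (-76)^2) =391661911 / 9604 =40781.12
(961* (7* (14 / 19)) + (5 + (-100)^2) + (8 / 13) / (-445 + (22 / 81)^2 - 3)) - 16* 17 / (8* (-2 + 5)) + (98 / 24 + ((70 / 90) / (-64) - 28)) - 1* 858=77397930590467 / 5501515968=14068.47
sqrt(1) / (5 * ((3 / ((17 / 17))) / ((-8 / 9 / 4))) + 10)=-2 / 115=-0.02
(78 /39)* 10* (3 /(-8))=-15 /2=-7.50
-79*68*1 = -5372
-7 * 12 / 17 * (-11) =924 / 17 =54.35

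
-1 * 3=-3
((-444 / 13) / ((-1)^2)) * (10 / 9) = -1480 / 39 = -37.95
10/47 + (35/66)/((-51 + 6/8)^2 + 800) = 17569490/82514751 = 0.21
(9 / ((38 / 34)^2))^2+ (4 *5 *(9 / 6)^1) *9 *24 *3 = 2540205441 / 130321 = 19491.91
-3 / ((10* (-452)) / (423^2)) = 536787 / 4520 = 118.76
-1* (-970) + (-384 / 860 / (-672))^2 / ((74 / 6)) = 81291747253 / 83805925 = 970.00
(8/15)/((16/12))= 2/5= 0.40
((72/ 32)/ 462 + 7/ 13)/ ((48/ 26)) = 4351/ 14784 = 0.29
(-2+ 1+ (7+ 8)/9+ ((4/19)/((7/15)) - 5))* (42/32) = -1549/304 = -5.10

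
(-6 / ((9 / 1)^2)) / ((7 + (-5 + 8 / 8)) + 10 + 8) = -2 / 567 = -0.00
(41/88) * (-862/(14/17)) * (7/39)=-300407/3432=-87.53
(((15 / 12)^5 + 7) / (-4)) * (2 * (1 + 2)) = -30879 / 2048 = -15.08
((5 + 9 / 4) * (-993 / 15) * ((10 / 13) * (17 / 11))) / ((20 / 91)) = -2596.09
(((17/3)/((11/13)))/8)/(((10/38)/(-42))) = -29393/220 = -133.60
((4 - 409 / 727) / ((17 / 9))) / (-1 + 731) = 1323 / 530710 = 0.00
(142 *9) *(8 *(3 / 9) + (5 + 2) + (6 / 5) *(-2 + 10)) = 123114 / 5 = 24622.80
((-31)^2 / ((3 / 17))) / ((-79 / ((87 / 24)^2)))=-13739417 / 15168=-905.82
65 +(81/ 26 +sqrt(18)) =3 *sqrt(2) +1771/ 26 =72.36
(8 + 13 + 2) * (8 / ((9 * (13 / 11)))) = 17.30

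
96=96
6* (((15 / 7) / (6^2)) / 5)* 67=67 / 14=4.79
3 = 3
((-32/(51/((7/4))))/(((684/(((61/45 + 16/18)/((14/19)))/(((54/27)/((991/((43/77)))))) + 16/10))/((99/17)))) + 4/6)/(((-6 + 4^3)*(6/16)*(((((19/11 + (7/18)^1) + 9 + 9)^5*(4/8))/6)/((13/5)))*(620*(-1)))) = 1591185776423196096/92032939469891949003883625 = 0.00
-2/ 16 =-0.12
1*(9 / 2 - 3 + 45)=93 / 2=46.50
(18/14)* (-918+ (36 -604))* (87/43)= -1163538/301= -3865.57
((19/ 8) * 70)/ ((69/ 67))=44555/ 276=161.43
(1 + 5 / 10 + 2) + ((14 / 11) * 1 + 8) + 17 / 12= 1873 / 132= 14.19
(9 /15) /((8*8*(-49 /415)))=-249 /3136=-0.08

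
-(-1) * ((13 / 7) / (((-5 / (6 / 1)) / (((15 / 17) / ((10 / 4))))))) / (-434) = 234 / 129115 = 0.00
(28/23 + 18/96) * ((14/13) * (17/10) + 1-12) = -77033/5980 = -12.88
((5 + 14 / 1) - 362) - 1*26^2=-1019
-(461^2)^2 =-45165175441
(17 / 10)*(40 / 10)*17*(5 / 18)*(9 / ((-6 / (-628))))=90746 / 3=30248.67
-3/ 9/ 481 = -1/ 1443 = -0.00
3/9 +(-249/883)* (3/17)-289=-13001767/45033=-288.72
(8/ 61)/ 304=1/ 2318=0.00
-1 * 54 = -54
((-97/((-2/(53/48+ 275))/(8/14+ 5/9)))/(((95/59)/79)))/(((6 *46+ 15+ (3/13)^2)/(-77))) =-790865760359389/4037351040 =-195887.29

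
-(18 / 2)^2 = -81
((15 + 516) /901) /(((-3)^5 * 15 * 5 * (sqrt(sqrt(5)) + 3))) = -59 /5135700-59 * sqrt(5) /46221300 + 59 * 5^(3 /4) /138663900 + 59 * 5^(1 /4) /15407100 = -0.00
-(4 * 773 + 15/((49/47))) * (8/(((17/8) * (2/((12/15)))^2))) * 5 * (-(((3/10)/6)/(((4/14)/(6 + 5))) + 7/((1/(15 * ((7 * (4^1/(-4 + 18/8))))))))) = -46706254624/2975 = -15699581.39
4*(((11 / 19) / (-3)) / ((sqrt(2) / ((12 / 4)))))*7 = -154*sqrt(2) / 19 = -11.46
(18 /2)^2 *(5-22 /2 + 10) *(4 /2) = 648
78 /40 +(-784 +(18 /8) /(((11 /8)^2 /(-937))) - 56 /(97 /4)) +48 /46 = -10249625031 /5399020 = -1898.42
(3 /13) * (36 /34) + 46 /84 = 7351 /9282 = 0.79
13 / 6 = 2.17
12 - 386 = -374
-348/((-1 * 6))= 58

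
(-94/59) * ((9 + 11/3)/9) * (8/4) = -7144/1593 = -4.48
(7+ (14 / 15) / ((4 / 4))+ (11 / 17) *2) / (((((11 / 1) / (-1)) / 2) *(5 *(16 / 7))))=-16471 / 112200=-0.15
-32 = -32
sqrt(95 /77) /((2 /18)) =9 * sqrt(7315) /77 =10.00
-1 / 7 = -0.14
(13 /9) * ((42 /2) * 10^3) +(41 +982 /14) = 639334 /21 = 30444.48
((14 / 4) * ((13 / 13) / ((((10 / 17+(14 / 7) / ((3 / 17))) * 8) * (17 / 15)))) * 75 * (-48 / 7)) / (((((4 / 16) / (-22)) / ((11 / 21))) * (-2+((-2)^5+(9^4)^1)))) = 408375 / 3472364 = 0.12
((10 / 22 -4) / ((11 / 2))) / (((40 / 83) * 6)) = -1079 / 4840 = -0.22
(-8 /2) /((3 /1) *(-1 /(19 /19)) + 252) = -4 /249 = -0.02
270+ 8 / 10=1354 / 5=270.80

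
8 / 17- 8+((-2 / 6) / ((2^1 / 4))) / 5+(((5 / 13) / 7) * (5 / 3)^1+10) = 18787 / 7735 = 2.43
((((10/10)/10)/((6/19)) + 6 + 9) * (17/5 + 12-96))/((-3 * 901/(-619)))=-229250983/810900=-282.71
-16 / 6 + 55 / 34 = -107 / 102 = -1.05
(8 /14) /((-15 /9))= -12 /35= -0.34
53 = 53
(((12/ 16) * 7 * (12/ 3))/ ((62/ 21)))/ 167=441/ 10354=0.04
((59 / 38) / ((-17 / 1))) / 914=-59 / 590444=-0.00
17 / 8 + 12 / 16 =23 / 8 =2.88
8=8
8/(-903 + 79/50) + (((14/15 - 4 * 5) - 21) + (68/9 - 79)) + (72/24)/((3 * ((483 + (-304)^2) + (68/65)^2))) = -88777976254098047/796072417237305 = -111.52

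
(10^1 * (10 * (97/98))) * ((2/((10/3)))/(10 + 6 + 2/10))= 4850/1323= 3.67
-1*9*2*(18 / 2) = -162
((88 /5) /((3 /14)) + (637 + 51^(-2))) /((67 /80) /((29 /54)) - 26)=-29.42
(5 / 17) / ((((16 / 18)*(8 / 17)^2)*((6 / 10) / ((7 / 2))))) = 8925 / 1024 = 8.72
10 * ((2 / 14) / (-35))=-2 / 49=-0.04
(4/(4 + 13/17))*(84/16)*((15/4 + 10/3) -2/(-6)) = 10591/324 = 32.69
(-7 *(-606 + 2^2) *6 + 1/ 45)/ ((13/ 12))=4551124/ 195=23339.10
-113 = -113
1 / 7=0.14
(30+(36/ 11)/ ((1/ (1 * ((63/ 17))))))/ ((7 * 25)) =7878/ 32725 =0.24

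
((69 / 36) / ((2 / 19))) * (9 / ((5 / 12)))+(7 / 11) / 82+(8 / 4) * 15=954559 / 2255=423.31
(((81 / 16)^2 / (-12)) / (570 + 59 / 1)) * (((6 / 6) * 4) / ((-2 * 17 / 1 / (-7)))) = -15309 / 5474816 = -0.00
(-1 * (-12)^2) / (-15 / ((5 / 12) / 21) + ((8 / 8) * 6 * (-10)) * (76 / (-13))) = 156 / 439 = 0.36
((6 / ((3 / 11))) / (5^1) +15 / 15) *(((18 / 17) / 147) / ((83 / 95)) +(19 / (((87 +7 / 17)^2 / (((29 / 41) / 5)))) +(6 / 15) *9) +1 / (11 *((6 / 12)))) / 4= 35233654783073301 / 6885528092304400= 5.12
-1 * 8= -8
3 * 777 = 2331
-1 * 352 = -352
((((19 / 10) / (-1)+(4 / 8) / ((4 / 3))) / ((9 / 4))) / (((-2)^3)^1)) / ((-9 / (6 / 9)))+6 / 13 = 57527 / 126360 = 0.46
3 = 3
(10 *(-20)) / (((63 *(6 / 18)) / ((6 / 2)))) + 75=325 / 7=46.43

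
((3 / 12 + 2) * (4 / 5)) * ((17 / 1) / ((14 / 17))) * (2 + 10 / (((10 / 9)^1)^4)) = 3181023 / 10000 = 318.10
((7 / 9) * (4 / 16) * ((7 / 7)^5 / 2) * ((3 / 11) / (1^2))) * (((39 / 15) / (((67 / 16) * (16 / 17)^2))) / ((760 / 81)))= 710073 / 358476800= 0.00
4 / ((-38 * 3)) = -2 / 57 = -0.04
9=9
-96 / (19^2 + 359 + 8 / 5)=-60 / 451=-0.13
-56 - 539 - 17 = -612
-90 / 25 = -18 / 5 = -3.60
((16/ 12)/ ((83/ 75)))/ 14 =0.09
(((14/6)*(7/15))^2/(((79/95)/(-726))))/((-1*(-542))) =-5519899/2890215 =-1.91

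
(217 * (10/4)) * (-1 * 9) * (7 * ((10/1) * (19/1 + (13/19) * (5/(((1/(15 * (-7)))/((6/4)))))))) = 6751081575/38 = 177660041.45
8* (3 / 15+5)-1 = 203 / 5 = 40.60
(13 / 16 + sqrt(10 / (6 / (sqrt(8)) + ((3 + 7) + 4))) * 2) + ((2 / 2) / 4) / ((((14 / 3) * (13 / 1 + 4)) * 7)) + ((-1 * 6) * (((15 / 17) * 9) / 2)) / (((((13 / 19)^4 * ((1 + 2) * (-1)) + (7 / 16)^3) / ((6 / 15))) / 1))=4 * sqrt(5) / sqrt(3 * sqrt(2) + 28) + 71114511623803 / 4081799493520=19.00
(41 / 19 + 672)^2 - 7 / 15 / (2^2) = 9844226333 / 21660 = 454488.75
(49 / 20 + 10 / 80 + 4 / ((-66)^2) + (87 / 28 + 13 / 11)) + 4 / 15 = 2174551 / 304920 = 7.13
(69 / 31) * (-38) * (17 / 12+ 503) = -2645161 / 62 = -42663.89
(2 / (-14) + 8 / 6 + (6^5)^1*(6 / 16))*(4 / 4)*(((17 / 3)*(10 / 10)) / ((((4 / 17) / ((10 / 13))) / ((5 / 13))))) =442610725 / 21294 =20785.70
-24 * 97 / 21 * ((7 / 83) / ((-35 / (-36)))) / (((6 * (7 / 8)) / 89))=-3315072 / 20335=-163.02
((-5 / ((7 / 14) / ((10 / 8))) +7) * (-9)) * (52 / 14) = 1287 / 7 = 183.86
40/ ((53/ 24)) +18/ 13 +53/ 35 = 506707/ 24115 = 21.01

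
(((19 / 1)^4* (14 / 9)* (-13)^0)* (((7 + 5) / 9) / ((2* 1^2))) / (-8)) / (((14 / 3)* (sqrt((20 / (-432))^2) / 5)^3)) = -4560192432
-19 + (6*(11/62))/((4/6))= -1079/62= -17.40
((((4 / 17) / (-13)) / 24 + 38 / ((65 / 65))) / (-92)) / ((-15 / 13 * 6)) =50387 / 844560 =0.06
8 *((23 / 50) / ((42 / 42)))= 92 / 25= 3.68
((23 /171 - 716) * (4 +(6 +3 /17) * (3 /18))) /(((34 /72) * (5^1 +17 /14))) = -10282692 /8381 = -1226.91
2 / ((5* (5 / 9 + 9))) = 9 / 215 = 0.04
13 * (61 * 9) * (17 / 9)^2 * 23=5271071 / 9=585674.56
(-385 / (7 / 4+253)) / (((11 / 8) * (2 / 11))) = -6160 / 1019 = -6.05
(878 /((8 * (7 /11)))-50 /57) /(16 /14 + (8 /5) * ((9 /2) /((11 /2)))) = 15061915 /215232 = 69.98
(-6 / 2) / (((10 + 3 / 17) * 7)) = -51 / 1211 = -0.04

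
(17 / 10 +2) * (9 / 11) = 333 / 110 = 3.03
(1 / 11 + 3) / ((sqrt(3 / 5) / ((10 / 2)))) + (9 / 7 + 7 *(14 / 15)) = 821 / 105 + 170 *sqrt(15) / 33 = 27.77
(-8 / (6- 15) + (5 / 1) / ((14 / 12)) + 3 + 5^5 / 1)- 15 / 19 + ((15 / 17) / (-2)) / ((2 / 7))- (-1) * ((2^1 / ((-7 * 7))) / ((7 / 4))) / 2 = 12487012303 / 3988404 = 3130.83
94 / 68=47 / 34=1.38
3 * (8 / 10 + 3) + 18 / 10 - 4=46 / 5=9.20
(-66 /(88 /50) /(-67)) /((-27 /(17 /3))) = -425 /3618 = -0.12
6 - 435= -429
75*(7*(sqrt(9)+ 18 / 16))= 17325 / 8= 2165.62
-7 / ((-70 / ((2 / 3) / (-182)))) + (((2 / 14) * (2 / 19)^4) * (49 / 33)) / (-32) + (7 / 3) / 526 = 4187939927 / 1029260922690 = 0.00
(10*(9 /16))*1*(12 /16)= 135 /32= 4.22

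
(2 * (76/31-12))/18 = -296/279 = -1.06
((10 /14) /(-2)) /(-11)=5 /154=0.03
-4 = -4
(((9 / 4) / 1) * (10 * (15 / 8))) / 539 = 675 / 8624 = 0.08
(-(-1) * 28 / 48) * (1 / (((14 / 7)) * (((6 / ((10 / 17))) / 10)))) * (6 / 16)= 175 / 1632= 0.11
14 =14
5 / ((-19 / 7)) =-35 / 19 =-1.84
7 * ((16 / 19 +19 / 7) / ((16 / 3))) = 1419 / 304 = 4.67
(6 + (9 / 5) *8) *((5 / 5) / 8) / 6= 17 / 40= 0.42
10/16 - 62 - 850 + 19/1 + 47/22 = -78341/88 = -890.24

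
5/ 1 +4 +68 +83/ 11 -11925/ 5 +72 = -24513/ 11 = -2228.45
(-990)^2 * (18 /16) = 2205225 /2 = 1102612.50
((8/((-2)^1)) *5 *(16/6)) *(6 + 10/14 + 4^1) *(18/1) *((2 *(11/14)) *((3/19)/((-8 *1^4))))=297000/931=319.01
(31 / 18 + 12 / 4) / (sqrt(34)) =5 * sqrt(34) / 36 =0.81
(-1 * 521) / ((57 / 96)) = -16672 / 19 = -877.47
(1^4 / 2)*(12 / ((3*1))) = 2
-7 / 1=-7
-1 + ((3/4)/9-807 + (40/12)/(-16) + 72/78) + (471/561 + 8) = -15526551/19448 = -798.36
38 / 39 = 0.97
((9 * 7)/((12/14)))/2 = 147/4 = 36.75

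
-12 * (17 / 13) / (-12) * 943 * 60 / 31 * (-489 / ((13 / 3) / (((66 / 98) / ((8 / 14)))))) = -11641151115 / 36673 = -317431.11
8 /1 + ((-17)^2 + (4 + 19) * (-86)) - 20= -1701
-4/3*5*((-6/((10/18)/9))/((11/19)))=12312/11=1119.27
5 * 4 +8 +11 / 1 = 39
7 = 7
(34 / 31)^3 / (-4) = -9826 / 29791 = -0.33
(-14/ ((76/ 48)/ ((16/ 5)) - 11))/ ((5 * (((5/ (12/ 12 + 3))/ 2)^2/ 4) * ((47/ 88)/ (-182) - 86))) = -3673686016/ 115760924625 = -0.03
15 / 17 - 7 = -104 / 17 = -6.12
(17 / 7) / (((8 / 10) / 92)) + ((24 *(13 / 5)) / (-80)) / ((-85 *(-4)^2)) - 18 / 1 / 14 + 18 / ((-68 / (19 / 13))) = 277.61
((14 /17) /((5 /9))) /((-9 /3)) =-42 /85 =-0.49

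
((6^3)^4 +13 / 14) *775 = 23618088355675 / 14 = 1687006311119.64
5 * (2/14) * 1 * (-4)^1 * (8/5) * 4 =-128/7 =-18.29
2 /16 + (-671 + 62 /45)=-241019 /360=-669.50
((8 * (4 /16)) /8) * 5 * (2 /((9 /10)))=25 /9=2.78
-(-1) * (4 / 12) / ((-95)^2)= 1 / 27075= 0.00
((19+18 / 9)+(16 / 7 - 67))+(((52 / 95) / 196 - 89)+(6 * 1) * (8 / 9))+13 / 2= -3376127 / 27930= -120.88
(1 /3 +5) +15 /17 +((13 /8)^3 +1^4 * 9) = 509359 /26112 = 19.51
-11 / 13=-0.85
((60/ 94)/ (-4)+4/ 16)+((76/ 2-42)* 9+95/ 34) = -105837/ 3196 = -33.12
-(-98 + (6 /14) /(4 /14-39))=26561 /271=98.01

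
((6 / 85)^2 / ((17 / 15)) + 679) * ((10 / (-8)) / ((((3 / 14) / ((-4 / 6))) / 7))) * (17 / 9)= 817307407 / 23409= 34914.24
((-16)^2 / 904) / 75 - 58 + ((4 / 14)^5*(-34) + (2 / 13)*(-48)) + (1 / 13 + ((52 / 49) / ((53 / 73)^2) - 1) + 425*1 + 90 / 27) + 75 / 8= 15535833946583939 / 41611654648200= 373.35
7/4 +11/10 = 57/20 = 2.85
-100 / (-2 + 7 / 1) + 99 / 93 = -587 / 31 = -18.94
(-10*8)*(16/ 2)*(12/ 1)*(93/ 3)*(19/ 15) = -301568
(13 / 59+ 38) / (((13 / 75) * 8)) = 169125 / 6136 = 27.56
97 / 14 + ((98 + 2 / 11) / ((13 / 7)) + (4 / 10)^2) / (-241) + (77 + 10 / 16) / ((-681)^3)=3786053996713069 / 564363200000600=6.71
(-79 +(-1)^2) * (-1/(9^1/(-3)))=-26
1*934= 934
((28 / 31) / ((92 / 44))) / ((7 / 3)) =132 / 713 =0.19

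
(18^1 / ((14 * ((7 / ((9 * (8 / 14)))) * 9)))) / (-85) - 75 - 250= -9475411 / 29155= -325.00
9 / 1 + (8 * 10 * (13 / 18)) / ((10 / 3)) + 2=85 / 3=28.33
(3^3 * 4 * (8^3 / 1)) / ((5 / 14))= 774144 / 5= 154828.80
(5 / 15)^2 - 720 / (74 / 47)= -457.19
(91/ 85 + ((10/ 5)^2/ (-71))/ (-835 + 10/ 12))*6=38807214/ 6041035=6.42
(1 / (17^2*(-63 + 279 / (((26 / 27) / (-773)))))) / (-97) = 26 / 163282329351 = 0.00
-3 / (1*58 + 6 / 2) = -3 / 61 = -0.05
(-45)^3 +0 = -91125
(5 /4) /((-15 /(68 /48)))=-17 /144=-0.12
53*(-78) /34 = -2067 /17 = -121.59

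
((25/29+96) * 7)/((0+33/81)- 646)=-530901/505499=-1.05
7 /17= 0.41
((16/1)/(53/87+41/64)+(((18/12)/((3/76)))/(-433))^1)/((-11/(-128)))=4903764736/33145717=147.95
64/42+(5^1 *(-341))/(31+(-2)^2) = -991/21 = -47.19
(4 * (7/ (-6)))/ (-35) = 2/ 15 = 0.13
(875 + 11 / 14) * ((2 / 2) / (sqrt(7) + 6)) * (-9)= -331047 / 203 + 110349 * sqrt(7) / 406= -911.67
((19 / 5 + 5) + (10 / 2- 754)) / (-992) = 0.75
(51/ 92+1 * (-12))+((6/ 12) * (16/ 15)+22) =15301/ 1380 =11.09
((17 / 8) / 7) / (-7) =-17 / 392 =-0.04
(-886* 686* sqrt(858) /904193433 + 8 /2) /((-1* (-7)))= 4 /7 - 86828* sqrt(858) /904193433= 0.57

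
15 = 15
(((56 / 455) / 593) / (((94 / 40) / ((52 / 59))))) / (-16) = -8 / 1644389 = -0.00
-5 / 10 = -1 / 2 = -0.50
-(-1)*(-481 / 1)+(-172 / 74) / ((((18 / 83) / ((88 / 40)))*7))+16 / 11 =-61911974 / 128205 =-482.91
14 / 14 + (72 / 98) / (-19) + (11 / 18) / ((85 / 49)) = 1871159 / 1424430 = 1.31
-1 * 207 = -207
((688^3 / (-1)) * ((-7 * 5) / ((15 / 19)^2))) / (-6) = -411472259072 / 135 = -3047942659.79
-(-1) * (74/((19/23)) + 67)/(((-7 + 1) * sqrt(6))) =-10.65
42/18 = 7/3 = 2.33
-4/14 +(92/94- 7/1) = -2075/329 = -6.31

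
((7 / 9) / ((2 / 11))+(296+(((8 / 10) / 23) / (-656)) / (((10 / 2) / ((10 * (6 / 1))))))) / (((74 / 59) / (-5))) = -1503586739 / 1256076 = -1197.05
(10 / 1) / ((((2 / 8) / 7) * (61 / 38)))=10640 / 61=174.43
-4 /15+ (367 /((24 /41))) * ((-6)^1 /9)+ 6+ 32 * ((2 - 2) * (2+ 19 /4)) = -74203 /180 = -412.24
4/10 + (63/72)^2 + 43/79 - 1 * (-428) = 10863067/25280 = 429.71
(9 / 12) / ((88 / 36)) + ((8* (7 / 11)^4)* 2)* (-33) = -918717 / 10648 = -86.28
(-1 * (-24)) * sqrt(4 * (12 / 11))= 96 * sqrt(33) / 11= 50.13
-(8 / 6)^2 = -16 / 9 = -1.78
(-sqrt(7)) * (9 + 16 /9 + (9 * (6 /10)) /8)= -4123 * sqrt(7) /360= -30.30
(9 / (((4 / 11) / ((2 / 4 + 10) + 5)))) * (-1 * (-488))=187209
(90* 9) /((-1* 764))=-405 /382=-1.06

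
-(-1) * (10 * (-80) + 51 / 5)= -3949 / 5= -789.80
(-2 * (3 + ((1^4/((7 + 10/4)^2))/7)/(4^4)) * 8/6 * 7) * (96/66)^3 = -248414720/1441473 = -172.33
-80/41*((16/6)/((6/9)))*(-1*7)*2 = 4480/41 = 109.27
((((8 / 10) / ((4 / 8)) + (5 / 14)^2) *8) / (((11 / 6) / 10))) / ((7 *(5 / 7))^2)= 40632 / 13475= 3.02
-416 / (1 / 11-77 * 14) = 0.39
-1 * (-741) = 741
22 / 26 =11 / 13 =0.85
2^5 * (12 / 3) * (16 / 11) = 186.18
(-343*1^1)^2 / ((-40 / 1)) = -117649 / 40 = -2941.22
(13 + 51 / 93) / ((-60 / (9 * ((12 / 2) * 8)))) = -97.55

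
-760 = -760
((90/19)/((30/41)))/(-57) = -41/361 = -0.11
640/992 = 20/31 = 0.65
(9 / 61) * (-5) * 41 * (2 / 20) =-369 / 122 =-3.02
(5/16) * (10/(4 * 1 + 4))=25/64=0.39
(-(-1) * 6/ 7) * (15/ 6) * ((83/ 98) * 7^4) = 8715/ 2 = 4357.50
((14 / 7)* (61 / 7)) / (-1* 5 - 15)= -61 / 70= -0.87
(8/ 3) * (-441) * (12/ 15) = -4704/ 5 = -940.80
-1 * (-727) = 727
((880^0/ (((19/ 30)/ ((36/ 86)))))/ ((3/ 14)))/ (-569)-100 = -46489820/ 464873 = -100.01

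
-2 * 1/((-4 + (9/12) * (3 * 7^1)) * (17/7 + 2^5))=-56/11327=-0.00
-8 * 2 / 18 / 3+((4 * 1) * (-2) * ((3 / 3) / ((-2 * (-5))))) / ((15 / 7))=-452 / 675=-0.67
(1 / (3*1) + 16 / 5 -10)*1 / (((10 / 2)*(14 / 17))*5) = -1649 / 5250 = -0.31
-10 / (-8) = 5 / 4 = 1.25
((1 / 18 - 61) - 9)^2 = 1585081 / 324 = 4892.23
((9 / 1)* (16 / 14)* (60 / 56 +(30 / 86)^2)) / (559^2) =1111860 / 28311091081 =0.00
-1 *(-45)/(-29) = -1.55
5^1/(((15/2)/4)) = 8/3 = 2.67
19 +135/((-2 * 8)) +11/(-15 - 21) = 1477/144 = 10.26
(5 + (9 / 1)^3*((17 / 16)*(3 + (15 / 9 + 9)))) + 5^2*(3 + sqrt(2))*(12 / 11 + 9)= 2775*sqrt(2) / 11 + 1997161 / 176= 11704.27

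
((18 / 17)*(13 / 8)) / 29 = 117 / 1972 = 0.06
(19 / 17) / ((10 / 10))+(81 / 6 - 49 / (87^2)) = 14.61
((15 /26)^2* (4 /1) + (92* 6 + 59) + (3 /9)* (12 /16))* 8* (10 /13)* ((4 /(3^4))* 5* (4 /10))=22085600 /59319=372.32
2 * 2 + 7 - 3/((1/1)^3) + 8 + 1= 17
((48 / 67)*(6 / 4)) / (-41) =-72 / 2747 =-0.03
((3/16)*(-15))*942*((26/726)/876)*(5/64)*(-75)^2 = -861046875/18089984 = -47.60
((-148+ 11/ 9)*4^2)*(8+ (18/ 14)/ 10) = -6013192/ 315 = -19089.50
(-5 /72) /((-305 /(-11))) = -11 /4392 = -0.00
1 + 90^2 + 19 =8120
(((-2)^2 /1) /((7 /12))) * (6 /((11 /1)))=288 /77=3.74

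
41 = 41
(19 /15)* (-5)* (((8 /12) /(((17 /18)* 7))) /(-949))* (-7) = -76 /16133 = -0.00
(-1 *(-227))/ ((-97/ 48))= -10896/ 97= -112.33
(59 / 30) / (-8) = -0.25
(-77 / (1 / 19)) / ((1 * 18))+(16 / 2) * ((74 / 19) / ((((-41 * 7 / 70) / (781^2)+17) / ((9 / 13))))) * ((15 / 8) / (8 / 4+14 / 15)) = -80.47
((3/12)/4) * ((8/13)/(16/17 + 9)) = 17/4394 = 0.00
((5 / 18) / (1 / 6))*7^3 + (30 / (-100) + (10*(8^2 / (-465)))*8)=521131 / 930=560.36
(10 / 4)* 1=5 / 2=2.50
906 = 906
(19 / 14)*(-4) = -38 / 7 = -5.43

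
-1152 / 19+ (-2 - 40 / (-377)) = -447870 / 7163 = -62.53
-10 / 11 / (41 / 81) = -810 / 451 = -1.80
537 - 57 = 480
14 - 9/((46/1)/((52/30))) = 1571/115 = 13.66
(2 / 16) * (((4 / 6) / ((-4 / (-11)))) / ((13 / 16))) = 11 / 39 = 0.28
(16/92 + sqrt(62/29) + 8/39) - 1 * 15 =-13115/897 + sqrt(1798)/29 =-13.16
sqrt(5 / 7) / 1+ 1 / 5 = 1.05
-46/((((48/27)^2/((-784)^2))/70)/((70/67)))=-43836017400/67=-654268916.42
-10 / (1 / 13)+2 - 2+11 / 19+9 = -120.42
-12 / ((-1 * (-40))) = -3 / 10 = -0.30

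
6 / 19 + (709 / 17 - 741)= -225770 / 323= -698.98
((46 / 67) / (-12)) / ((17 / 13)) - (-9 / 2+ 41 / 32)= 347167 / 109344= 3.17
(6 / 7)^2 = 36 / 49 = 0.73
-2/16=-1/8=-0.12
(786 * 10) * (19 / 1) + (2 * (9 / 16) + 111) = 149452.12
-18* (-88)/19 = 83.37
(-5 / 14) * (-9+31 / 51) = 1070 / 357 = 3.00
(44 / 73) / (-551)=-44 / 40223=-0.00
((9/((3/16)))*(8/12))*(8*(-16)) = -4096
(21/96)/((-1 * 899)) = -7/28768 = -0.00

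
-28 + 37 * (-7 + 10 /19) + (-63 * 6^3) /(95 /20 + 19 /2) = -23227 /19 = -1222.47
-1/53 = -0.02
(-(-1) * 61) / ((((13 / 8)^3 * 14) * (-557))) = -15616 / 8566103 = -0.00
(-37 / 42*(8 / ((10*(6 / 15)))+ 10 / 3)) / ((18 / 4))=-592 / 567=-1.04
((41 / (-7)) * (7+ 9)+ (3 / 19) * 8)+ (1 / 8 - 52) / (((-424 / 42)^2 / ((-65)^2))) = -107261755267 / 47820416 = -2243.01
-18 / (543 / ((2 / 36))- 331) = -18 / 9443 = -0.00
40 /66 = 20 /33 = 0.61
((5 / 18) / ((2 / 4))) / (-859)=-5 / 7731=-0.00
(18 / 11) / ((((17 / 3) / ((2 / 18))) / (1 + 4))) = 30 / 187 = 0.16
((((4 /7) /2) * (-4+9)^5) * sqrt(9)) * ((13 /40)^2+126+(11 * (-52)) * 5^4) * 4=-214424336625 /56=-3829006011.16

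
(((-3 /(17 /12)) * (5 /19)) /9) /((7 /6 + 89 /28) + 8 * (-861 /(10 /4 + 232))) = 112560 /45496811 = 0.00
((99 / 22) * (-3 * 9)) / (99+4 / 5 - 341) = 135 / 268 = 0.50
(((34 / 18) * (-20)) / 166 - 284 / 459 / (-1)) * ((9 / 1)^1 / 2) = 7451 / 4233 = 1.76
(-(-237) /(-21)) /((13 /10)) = -8.68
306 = 306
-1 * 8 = -8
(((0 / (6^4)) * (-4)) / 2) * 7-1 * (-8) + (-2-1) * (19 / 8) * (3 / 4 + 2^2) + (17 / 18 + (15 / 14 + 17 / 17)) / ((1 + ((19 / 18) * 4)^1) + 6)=-578609 / 22624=-25.58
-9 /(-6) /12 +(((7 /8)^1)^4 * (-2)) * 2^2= -2337 /512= -4.56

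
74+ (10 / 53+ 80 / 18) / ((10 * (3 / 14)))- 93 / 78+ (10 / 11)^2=75.80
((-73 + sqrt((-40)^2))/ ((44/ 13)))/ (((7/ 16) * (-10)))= 78/ 35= 2.23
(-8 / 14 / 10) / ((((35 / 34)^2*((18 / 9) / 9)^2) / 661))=-30946698 / 42875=-721.79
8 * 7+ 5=61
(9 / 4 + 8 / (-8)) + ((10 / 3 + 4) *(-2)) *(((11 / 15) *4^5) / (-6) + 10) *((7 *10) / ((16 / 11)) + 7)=5586271 / 60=93104.52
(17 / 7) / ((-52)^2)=17 / 18928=0.00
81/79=1.03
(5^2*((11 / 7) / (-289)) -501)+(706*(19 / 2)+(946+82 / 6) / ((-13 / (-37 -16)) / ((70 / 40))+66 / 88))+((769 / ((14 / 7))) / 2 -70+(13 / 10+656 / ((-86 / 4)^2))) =2196551765376551 / 296474170020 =7408.91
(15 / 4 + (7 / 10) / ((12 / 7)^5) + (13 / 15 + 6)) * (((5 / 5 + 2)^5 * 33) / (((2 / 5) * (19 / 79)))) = 69177560991 / 77824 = 888897.53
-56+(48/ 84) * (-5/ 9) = -56.32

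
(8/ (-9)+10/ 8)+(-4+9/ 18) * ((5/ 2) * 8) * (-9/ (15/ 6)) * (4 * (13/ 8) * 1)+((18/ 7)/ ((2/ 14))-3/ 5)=298037/ 180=1655.76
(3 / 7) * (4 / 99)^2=0.00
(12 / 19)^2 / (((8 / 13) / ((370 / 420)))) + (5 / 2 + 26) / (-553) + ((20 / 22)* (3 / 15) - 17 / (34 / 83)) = -12798915 / 313709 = -40.80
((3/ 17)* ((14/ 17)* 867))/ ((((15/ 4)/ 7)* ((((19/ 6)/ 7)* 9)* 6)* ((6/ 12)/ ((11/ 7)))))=8624/ 285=30.26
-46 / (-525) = 46 / 525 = 0.09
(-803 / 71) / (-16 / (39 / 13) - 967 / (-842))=184398 / 68231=2.70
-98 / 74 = -49 / 37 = -1.32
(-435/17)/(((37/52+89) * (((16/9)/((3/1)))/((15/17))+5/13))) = -7939620/29401007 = -0.27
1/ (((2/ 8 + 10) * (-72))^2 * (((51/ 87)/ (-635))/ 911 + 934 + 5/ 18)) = 16776065/ 8536480299848142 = 0.00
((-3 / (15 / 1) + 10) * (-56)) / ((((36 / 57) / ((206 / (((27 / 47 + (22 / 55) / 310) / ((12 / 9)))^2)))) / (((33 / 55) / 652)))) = -883.39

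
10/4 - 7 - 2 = -13/2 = -6.50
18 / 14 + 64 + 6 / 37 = 16951 / 259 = 65.45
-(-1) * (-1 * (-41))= 41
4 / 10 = 2 / 5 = 0.40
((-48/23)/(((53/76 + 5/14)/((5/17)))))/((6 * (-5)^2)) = -4256/1096755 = -0.00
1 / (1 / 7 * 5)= 7 / 5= 1.40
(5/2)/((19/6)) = 15/19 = 0.79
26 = 26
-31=-31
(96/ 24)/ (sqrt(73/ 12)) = 8 * sqrt(219)/ 73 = 1.62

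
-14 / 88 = -7 / 44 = -0.16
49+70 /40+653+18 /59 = 166157 /236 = 704.06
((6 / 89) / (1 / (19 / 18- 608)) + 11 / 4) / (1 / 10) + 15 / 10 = -101507 / 267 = -380.18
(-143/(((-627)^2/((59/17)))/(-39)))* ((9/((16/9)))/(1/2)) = 269217/540056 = 0.50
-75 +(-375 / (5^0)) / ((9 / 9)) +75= -375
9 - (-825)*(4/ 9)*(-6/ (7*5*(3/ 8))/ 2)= -74.81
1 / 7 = 0.14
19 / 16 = 1.19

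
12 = 12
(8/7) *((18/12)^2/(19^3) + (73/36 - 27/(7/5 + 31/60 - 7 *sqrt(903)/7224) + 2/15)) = -382776069608/28077419385 - 5184 *sqrt(903)/636769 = -13.88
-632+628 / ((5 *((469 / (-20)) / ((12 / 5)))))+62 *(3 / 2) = -1294099 / 2345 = -551.85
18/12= 3/2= 1.50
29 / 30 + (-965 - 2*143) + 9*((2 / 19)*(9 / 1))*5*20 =-226519 / 570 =-397.40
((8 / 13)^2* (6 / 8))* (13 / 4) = 12 / 13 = 0.92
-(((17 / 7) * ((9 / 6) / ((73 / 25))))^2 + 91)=-92.56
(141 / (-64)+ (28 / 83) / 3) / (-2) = 1.05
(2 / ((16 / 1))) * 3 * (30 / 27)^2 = 0.46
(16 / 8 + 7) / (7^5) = 9 / 16807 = 0.00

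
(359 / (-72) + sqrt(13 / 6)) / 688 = -359 / 49536 + sqrt(78) / 4128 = -0.01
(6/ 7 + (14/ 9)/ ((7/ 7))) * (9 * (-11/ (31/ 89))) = -148808/ 217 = -685.75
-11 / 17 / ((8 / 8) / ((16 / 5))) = -176 / 85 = -2.07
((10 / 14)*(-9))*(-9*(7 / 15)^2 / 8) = 63 / 40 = 1.58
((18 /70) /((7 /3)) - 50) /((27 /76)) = -140.43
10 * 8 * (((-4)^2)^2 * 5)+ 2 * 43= 102486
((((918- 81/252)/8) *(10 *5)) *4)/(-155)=-128475/868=-148.01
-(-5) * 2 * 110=1100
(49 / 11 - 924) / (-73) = 10115 / 803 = 12.60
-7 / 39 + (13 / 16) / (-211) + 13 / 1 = 1687493 / 131664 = 12.82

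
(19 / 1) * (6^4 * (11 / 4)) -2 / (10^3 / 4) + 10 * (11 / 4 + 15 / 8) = 67762.24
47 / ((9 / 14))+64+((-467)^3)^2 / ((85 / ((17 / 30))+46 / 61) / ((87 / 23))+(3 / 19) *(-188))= 9413399307025862722529 / 9229536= 1019921186398304.61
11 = 11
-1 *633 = -633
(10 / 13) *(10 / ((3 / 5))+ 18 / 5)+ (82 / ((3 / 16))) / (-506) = 48432 / 3289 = 14.73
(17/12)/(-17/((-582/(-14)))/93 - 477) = -153357/51636680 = -0.00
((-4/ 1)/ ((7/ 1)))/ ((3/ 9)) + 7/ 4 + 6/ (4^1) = 43/ 28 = 1.54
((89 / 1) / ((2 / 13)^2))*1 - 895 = 11461 / 4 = 2865.25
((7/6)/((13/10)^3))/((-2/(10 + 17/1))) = -15750/2197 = -7.17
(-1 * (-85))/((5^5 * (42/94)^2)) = 37553/275625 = 0.14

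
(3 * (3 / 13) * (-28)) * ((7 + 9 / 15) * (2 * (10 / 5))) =-38304 / 65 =-589.29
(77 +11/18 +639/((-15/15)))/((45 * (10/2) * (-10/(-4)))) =-2021/2025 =-1.00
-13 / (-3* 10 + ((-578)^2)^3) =-13 / 37287823182704674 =-0.00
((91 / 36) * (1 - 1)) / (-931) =0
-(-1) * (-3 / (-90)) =1 / 30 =0.03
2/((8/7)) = 7/4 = 1.75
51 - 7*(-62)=485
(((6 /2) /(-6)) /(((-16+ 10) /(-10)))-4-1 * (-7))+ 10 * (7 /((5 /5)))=72.17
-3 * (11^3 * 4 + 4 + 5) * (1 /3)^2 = -5333 /3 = -1777.67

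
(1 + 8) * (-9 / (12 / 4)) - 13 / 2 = -67 / 2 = -33.50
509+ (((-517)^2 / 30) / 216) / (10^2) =330099289 / 648000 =509.41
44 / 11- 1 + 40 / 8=8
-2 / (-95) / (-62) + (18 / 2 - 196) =-550716 / 2945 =-187.00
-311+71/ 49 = -15168/ 49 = -309.55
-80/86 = -0.93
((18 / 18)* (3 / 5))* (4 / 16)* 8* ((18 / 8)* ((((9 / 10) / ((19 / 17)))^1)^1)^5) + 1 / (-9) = 17897297046299 / 22284891000000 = 0.80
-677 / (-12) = 56.42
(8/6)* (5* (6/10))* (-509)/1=-2036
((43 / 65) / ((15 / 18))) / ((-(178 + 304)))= -129 / 78325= -0.00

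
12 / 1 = 12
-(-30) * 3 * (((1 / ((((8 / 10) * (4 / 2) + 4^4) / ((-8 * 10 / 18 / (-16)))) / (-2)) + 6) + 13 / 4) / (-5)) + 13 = -98829 / 644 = -153.46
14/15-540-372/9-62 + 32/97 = -311404/485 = -642.07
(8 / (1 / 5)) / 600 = 1 / 15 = 0.07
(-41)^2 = 1681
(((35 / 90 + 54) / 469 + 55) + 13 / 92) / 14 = 21458167 / 5436648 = 3.95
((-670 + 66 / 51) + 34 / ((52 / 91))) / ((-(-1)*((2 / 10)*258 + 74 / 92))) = -2381995 / 204901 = -11.63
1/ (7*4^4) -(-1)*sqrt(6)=2.45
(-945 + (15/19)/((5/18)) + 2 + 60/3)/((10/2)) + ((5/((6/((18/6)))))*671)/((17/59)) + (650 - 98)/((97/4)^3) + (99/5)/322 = 267588325423897/47461734019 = 5637.98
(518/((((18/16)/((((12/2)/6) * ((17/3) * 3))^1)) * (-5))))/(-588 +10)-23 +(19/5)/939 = -971546/47889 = -20.29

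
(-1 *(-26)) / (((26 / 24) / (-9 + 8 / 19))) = -3912 / 19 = -205.89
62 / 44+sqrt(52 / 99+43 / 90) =sqrt(109230) / 330+31 / 22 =2.41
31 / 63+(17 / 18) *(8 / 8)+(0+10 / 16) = 1039 / 504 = 2.06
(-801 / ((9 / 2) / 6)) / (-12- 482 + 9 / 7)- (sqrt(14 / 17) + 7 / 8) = 35665 / 27592- sqrt(238) / 17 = 0.39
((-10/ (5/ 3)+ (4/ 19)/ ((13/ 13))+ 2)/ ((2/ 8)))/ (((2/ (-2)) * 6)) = 48/ 19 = 2.53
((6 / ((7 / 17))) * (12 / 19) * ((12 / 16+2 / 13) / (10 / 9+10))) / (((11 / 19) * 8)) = 64719 / 400400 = 0.16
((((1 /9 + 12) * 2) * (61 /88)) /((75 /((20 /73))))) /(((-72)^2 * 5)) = 6649 /2809857600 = 0.00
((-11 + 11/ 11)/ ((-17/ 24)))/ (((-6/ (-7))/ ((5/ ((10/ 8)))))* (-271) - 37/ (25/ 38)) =-84000/ 680153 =-0.12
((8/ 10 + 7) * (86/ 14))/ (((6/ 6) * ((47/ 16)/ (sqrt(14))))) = 26832 * sqrt(14)/ 1645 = 61.03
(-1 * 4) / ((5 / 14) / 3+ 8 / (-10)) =840 / 143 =5.87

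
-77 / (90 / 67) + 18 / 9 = -4979 / 90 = -55.32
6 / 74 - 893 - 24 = -33926 / 37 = -916.92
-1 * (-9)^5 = 59049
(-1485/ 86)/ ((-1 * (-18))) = -165/ 172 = -0.96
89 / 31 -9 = -190 / 31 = -6.13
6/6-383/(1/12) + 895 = -3700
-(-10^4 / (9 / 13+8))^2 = -16900000000 / 12769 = -1323517.89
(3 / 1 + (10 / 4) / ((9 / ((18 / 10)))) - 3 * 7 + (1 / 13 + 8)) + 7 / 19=-4473 / 494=-9.05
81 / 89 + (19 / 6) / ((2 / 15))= 8779 / 356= 24.66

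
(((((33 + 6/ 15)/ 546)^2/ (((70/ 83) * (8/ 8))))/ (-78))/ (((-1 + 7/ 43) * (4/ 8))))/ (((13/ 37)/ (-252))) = -3682826117/ 37786203000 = -0.10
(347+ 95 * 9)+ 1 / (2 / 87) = 2491 / 2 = 1245.50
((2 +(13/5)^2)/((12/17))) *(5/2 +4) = 16133/200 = 80.66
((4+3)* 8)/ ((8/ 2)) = 14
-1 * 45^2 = -2025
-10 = -10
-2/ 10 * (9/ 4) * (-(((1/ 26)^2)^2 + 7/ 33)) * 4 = 1919319/ 5026736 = 0.38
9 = 9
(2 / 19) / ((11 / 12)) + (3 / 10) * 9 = 5883 / 2090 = 2.81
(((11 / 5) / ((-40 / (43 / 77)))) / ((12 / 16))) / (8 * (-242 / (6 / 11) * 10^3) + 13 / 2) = 43 / 3726793175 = 0.00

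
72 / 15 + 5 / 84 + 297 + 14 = 132661 / 420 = 315.86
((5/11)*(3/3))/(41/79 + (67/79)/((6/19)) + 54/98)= 116130/959519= 0.12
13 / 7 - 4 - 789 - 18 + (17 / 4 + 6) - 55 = -23909 / 28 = -853.89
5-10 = -5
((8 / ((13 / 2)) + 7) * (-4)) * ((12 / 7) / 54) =-856 / 819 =-1.05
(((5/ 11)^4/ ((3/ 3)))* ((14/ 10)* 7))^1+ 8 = 123253/ 14641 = 8.42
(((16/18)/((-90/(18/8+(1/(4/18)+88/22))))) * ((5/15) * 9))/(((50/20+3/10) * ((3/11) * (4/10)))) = -2365/2268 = -1.04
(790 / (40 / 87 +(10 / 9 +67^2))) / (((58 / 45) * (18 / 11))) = 17775 / 213098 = 0.08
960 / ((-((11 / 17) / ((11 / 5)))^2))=-11097.60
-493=-493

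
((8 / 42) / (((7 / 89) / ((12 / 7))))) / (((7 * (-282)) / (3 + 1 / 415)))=-126736 / 20070645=-0.01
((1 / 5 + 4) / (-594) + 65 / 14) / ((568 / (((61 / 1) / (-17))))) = -979843 / 33458040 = -0.03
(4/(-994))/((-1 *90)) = 1/22365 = 0.00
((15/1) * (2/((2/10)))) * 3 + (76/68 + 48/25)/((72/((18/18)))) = 13771291/30600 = 450.04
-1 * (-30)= 30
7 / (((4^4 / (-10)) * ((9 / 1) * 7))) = -0.00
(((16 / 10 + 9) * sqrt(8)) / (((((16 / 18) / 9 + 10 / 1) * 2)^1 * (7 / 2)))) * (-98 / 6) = -10017 * sqrt(2) / 2045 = -6.93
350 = 350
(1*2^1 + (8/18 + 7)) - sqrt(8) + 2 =103/9 - 2*sqrt(2) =8.62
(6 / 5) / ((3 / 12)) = 24 / 5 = 4.80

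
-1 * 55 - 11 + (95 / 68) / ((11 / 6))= -24399 / 374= -65.24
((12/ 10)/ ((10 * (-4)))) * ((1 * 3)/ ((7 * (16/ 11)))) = -99/ 11200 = -0.01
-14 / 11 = -1.27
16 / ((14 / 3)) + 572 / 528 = 379 / 84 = 4.51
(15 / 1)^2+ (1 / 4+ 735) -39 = 3685 / 4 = 921.25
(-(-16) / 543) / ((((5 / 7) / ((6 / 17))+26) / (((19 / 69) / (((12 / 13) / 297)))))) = 41496 / 445441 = 0.09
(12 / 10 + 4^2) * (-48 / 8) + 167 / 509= -261809 / 2545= -102.87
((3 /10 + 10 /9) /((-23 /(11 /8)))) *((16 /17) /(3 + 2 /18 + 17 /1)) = -1397 /353855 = -0.00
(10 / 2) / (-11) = -5 / 11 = -0.45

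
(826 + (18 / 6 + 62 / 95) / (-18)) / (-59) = -1412113 / 100890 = -14.00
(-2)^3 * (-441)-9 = 3519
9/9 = 1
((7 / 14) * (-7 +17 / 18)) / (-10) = 0.30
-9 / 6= -3 / 2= -1.50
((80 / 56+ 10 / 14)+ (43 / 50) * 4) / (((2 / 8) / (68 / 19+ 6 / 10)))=1551476 / 16625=93.32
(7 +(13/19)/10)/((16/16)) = 1343/190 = 7.07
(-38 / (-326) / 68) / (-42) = -19 / 465528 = -0.00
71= 71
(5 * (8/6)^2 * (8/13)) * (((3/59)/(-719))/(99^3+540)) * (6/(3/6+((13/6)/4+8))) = -10240/38726651532933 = -0.00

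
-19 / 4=-4.75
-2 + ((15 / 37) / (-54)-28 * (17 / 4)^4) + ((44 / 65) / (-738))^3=-298545168324624376339 / 32673891793608000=-9137.12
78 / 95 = 0.82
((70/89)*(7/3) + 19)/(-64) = -5563/17088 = -0.33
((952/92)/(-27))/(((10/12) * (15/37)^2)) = -651644/232875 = -2.80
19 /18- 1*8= -125 /18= -6.94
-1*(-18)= 18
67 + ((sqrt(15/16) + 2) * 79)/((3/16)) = 316 * sqrt(15)/3 + 2729/3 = 1317.62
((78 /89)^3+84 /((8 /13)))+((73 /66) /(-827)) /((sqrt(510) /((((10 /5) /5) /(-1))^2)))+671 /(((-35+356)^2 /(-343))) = 19604209193767 /145281421458 - 73*sqrt(510) /173980125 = 134.94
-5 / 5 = -1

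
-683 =-683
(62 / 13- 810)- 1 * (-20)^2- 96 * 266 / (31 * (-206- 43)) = -40203108 / 33449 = -1201.92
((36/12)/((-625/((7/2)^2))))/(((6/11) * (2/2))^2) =-5929/30000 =-0.20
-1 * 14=-14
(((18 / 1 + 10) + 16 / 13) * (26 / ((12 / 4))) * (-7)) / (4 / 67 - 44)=44555 / 1104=40.36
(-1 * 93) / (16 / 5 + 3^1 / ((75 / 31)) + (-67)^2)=-2325 / 112336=-0.02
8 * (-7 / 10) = -28 / 5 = -5.60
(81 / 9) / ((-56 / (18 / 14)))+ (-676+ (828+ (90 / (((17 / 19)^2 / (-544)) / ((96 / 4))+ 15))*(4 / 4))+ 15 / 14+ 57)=351905329141 / 1630211576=215.86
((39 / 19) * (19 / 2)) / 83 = 39 / 166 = 0.23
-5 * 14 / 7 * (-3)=30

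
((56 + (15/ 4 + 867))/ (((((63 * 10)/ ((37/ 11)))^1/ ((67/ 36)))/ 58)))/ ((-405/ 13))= -314954471/ 18370800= -17.14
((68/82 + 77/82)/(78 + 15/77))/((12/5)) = 55825/5924664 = 0.01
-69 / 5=-13.80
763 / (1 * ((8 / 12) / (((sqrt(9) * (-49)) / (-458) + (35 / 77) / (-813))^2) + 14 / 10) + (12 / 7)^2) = 321941822393425535 / 4570848835077223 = 70.43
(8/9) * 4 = 32/9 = 3.56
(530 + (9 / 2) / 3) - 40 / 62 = 32913 / 62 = 530.85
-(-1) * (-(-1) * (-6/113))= -6/113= -0.05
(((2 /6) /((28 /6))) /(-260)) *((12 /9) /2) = -1 /5460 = -0.00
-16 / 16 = -1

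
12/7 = 1.71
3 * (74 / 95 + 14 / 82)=11097 / 3895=2.85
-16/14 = -8/7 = -1.14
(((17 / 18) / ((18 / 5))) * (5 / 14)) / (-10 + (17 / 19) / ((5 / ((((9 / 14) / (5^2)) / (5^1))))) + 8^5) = 5046875 / 1764509719572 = 0.00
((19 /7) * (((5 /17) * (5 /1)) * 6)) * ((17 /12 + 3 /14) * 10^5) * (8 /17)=26030000000 /14161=1838147.02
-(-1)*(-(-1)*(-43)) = -43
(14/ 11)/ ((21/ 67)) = 4.06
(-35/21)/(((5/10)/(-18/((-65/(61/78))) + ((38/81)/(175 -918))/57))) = -66077554/91538343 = -0.72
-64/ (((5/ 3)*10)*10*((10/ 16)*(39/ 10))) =-256/ 1625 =-0.16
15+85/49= 820/49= 16.73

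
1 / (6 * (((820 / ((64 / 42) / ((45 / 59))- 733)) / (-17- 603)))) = 92.12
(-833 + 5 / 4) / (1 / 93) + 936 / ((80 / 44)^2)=-7706961 / 100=-77069.61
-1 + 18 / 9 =1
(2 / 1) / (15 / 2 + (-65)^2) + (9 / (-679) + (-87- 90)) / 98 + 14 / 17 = -4702906242 / 4787863255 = -0.98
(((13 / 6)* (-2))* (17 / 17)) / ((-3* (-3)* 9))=-13 / 243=-0.05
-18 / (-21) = 6 / 7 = 0.86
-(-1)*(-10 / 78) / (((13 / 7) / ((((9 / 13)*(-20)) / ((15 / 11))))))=1540 / 2197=0.70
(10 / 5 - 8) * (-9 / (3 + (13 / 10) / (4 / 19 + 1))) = 12420 / 937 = 13.26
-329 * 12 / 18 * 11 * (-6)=14476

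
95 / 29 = 3.28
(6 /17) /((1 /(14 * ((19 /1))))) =1596 /17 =93.88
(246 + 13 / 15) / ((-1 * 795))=-3703 / 11925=-0.31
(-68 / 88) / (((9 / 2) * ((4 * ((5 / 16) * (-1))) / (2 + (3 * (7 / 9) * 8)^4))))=668756744 / 40095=16679.31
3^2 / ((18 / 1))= 1 / 2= 0.50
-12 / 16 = -3 / 4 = -0.75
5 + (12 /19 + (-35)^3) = -814518 /19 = -42869.37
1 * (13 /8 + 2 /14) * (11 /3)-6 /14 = 339 /56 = 6.05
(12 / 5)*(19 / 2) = 114 / 5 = 22.80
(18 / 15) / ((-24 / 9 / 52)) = -117 / 5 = -23.40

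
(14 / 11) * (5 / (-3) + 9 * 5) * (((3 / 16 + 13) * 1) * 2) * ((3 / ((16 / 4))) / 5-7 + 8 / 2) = -4145.67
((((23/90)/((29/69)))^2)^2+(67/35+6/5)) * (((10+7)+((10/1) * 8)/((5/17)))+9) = 1942564374450083/2005141635000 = 968.79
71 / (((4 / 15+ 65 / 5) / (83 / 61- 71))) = -4524120 / 12139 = -372.69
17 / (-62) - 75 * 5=-23267 / 62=-375.27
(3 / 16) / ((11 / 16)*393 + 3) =1 / 1457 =0.00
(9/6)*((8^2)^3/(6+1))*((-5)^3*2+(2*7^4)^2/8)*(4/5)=129520878972.34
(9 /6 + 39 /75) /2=101 /100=1.01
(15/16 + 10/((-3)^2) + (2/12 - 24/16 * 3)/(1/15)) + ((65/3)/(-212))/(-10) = -480367/7632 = -62.94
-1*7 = -7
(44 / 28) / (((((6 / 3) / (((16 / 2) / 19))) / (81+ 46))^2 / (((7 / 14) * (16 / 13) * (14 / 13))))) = 45419264 / 61009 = 744.47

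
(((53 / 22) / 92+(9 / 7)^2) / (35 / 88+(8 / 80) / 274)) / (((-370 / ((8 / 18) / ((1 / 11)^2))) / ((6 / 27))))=-11043000628 / 81052723143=-0.14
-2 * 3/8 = -3/4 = -0.75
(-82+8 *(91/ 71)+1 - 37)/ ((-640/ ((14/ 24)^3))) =29155/ 872448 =0.03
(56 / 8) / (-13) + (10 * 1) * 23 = 2983 / 13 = 229.46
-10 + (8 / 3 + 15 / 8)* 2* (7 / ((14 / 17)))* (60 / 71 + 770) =50698825 / 852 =59505.66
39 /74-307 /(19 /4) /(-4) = 23459 /1406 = 16.68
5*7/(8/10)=175/4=43.75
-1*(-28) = 28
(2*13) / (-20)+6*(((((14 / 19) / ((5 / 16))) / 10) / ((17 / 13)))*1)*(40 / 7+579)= 10195133 / 16150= 631.28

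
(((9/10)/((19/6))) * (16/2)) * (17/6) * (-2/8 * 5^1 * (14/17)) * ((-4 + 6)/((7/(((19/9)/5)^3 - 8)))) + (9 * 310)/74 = 52.72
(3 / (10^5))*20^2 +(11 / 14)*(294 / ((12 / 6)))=14439 / 125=115.51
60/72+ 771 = 4631/6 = 771.83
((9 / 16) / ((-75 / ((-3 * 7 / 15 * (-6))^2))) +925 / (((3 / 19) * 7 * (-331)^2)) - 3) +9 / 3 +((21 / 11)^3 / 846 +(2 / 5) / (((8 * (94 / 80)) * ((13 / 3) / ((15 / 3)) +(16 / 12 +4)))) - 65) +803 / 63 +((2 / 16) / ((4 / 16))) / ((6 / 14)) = -246645625907657809 / 4780530715207500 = -51.59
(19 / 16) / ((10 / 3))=57 / 160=0.36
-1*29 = -29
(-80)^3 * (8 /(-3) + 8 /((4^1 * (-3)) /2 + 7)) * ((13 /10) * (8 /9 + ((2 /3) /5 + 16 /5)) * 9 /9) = -404684800 /27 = -14988325.93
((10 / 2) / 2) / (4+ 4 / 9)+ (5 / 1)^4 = 10009 / 16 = 625.56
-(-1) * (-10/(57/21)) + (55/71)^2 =-295395/95779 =-3.08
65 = 65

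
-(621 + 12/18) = -1865/3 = -621.67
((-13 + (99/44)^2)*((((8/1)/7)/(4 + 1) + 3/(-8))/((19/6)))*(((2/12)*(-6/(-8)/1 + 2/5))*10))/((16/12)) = 0.53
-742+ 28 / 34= -12600 / 17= -741.18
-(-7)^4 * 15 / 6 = -12005 / 2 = -6002.50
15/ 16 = 0.94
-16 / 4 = -4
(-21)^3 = -9261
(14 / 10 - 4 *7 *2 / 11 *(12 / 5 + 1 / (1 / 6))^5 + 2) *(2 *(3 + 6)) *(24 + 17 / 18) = -3286047860533 / 34375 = -95594119.58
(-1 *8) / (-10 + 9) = 8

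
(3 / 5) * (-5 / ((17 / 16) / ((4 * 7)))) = -1344 / 17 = -79.06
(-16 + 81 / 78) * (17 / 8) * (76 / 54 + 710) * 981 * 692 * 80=-47905267158560 / 39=-1228340183552.82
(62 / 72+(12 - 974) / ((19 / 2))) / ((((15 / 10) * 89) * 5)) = -13735 / 91314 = -0.15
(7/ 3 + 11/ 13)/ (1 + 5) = 62/ 117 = 0.53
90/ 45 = 2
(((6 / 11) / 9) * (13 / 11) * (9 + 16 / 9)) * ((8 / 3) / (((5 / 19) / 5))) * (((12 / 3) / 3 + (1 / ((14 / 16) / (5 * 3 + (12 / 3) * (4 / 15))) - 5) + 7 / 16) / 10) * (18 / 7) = 609109657 / 4002075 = 152.20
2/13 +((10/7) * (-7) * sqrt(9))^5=-315899998/13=-24299999.85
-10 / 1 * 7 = -70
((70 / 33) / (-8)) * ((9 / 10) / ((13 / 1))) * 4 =-21 / 286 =-0.07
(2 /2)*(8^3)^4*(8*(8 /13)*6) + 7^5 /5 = 131941395551611 /65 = 2029867623870.94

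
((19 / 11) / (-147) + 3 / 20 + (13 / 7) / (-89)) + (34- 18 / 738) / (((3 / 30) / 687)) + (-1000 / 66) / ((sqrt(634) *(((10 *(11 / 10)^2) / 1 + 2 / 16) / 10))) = 27544703008819 / 118008660- 100000 *sqrt(634) / 5115429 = 233412.06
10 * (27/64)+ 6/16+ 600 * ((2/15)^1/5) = 659/32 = 20.59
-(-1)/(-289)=-1/289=-0.00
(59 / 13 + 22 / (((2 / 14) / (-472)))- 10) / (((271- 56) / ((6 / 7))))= -1134018 / 3913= -289.81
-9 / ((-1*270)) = 1 / 30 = 0.03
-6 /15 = -2 /5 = -0.40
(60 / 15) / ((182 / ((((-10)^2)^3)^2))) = 21978021978.02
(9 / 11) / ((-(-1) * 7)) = 9 / 77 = 0.12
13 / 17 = 0.76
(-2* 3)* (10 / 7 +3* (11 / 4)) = -813 / 14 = -58.07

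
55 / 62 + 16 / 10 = 771 / 310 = 2.49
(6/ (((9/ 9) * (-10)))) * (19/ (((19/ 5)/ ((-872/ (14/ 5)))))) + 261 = 8367/ 7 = 1195.29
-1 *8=-8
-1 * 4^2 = -16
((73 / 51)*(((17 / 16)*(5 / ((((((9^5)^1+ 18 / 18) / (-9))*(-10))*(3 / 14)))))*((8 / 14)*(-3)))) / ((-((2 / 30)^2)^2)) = 443475 / 9448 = 46.94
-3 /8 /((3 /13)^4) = -28561 /216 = -132.23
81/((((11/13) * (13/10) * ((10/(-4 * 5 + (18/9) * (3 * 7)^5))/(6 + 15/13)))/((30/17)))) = 167811586380/221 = 759328445.16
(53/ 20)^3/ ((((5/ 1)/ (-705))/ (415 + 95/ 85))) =-74247490809/ 68000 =-1091874.86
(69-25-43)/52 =1/52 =0.02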